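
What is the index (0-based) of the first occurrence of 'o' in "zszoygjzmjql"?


Input string: 'zszoygjzmjql'
Target: 'o'
Scanning left to right: s[0]='z', s[1]='s', s[2]='z', s[3]='o'
First match at index: 3


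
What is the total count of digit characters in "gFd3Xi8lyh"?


Input string: 'gFd3Xi8lyh'
Operation: count digit characters (0-9)
Scan: 'g', 'F', 'd', '3'(digit), 'X', 'i', '8'(digit), 'l', 'y', 'h'
Digits found: 2
Result: 2


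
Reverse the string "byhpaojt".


Input string: 'byhpaojt'
Operation: reverse character order
Original order: 'b' -> 'y' -> 'h' -> 'p' -> 'a' -> 'o' -> 'j' -> 't'
Reversed order: 't' -> 'j' -> 'o' -> 'a' -> 'p' -> 'h' -> 'y' -> 'b'
Result: tjoaphyb


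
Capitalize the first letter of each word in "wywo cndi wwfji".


Input string: 'wywo cndi wwfji'
Operation: capitalize first letter of each word
Word transformations: 'wywo'->'Wywo', 'cndi'->'Cndi', 'wwfji'->'Wwfji'
Result: Wywo Cndi Wwfji


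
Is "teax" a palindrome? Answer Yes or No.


Input string: 'teax'
Reversed: 'xaet'
Compare pairs: s[0]='t' vs s[3]='x' (mismatch), s[1]='e' vs s[2]='a' (mismatch)
Palindrome: No


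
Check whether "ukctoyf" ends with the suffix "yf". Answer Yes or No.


Input string: 'ukctoyf'
Suffix to check: 'yf'
Last 2 characters of input: 'yf'
Match: True
Result: Yes


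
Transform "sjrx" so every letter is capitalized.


Input string: 'sjrx'
Operation: convert each letter to uppercase
Mapping: 's'->'S', 'j'->'J', 'r'->'R', 'x'->'X'
Result: SJRX


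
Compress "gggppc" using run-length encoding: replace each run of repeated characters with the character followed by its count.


Input: 'gggppc'
Operation: identify consecutive runs
Runs: 'ggg' -> g3, 'pp' -> p2, 'c' -> c1
Encoded: g3p2c1


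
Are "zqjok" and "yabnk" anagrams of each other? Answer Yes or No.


String 1: 'zqjok' -> sorted: 'jkoqz'
String 2: 'yabnk' -> sorted: 'abkny'
Compare sorted forms: 'jkoqz' != 'abkny'
Anagram: No


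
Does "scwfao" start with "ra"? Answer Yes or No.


Input string: 'scwfao'
Prefix to check: 'ra'
First 2 characters of input: 'sc'
Match: False
Result: No


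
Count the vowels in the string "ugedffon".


Input string: 'ugedffon'
Operation: count vowels (a, e, i, o, u)
Scan: s[0]='u' (vowel), s[1]='g', s[2]='e' (vowel), s[3]='d', s[4]='f', s[5]='f', s[6]='o' (vowel), s[7]='n'
Vowels found: 3
Result: 3


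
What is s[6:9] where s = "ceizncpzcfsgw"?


Input string: 'ceizncpzcfsgw'
Operation: slice [6:9]
Extract characters: s[6]='p', s[7]='z', s[8]='c'
Result: pzc


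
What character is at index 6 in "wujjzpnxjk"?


Input string: 'wujjzpnxjk'
Operation: get character at index 6
Index mapping: s[0]='w', s[1]='u', s[2]='j', s[3]='j', s[4]='z', s[5]='p', s[6]='n'
Result: 'n'


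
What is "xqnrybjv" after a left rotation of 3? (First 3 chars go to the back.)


Input: 'xqnrybjv', shift = 3
Operation: split at index 3 and swap parts
Front part s[0:3] = 'xqn'
Back part s[3:] = 'rybjv'
Rotated = back + front = 'rybjv' + 'xqn'
Result: rybjvxqn


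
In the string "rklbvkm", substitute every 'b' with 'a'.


Input string: 'rklbvkm'
Operation: replace 'b' with 'a'
Positions of 'b': 3
After replacement: rklavkm


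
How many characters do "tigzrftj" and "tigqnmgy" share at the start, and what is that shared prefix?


String 1: 'tigzrftj'
String 2: 'tigqnmgy'
Compare position by position:
pos 0: 't' vs 't' match
pos 1: 'i' vs 'i' match
pos 2: 'g' vs 'g' match
pos 3: 'z' vs 'q' differ -> stop
Longest common prefix: "tig" (length 3)


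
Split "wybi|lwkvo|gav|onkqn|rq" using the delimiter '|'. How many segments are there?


Input string: 'wybi|lwkvo|gav|onkqn|rq'
Delimiter: '|'
Split result: 'wybi', 'lwkvo', 'gav', 'onkqn', 'rq'
Number of parts: 5


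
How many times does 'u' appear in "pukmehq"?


Input string: 'pukmehq'
Target character: 'u'
Scan each position: s[1]='u'
Matches found at indices: 1
Total: 1


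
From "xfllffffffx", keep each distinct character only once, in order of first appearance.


Input: 'xfllffffffx'
Operation: keep first occurrence of each character
Scan: s[0]='x' new -> keep; s[1]='f' new -> keep; s[2]='l' new -> keep; s[3]='l' seen -> skip; s[4]='f' seen -> skip; s[5]='f' seen -> skip; s[6]='f' seen -> skip; s[7]='f' seen -> skip; s[8]='f' seen -> skip; s[9]='f' seen -> skip; s[10]='x' seen -> skip
Result: xfl


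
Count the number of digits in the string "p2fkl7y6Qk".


Input string: 'p2fkl7y6Qk'
Operation: count digit characters (0-9)
Scan: 'p', '2'(digit), 'f', 'k', 'l', '7'(digit), 'y', '6'(digit), 'Q', 'k'
Digits found: 3
Result: 3


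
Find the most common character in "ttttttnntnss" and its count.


Input: 'ttttttnntnss'
Operation: tally each character
Counts: 'n':3, 's':2, 't':7
Maximum: 't' appears 7 times


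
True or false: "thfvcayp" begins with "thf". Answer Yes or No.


Input string: 'thfvcayp'
Prefix to check: 'thf'
First 3 characters of input: 'thf'
Match: True
Result: Yes


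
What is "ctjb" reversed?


Input string: 'ctjb'
Operation: reverse character order
Original order: 'c' -> 't' -> 'j' -> 'b'
Reversed order: 'b' -> 'j' -> 't' -> 'c'
Result: bjtc


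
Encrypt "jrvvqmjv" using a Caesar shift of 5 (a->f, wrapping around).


Input: 'jrvvqmjv', shift = 5
Operation: for each letter, (position + 5) mod 26
Mapping: 'j'(9+5=14)->'o', 'r'(17+5=22)->'w', 'v'(21+5=26, 26 mod 26=0)->'a', 'v'(21+5=26, 26 mod 26=0)->'a', 'q'(16+5=21)->'v', 'm'(12+5=17)->'r', 'j'(9+5=14)->'o', 'v'(21+5=26, 26 mod 26=0)->'a'
Result: owaavroa


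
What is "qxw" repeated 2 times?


Input string: 'qxw'
Operation: repeat 2 times
Concatenation: 'qxw' + 'qxw'
Result: qxwqxw


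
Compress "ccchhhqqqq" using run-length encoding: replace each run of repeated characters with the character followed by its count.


Input: 'ccchhhqqqq'
Operation: identify consecutive runs
Runs: 'ccc' -> c3, 'hhh' -> h3, 'qqqq' -> q4
Encoded: c3h3q4


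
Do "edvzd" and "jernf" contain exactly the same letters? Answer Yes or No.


String 1: 'edvzd' -> sorted: 'ddevz'
String 2: 'jernf' -> sorted: 'efjnr'
Compare sorted forms: 'ddevz' != 'efjnr'
Anagram: No


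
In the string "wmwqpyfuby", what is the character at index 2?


Input string: 'wmwqpyfuby'
Operation: get character at index 2
Index mapping: s[0]='w', s[1]='m', s[2]='w'
Result: 'w'


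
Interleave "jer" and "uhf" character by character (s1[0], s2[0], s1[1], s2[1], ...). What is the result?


String 1: 'jer'
String 2: 'uhf'
Operation: alternate characters
Pairs: 'j'+'u', 'e'+'h', 'r'+'f'
Result: juehrf


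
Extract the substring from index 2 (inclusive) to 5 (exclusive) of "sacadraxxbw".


Input string: 'sacadraxxbw'
Operation: slice [2:5]
Extract characters: s[2]='c', s[3]='a', s[4]='d'
Result: cad


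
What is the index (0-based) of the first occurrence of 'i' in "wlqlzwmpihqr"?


Input string: 'wlqlzwmpihqr'
Target: 'i'
Scanning left to right: s[0]='w', s[1]='l', s[2]='q', s[3]='l', s[4]='z', s[5]='w', s[6]='m', s[7]='p', s[8]='i'
First match at index: 8


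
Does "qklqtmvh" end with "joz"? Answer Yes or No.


Input string: 'qklqtmvh'
Suffix to check: 'joz'
Last 3 characters of input: 'mvh'
Match: False
Result: No


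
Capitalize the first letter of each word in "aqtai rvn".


Input string: 'aqtai rvn'
Operation: capitalize first letter of each word
Word transformations: 'aqtai'->'Aqtai', 'rvn'->'Rvn'
Result: Aqtai Rvn


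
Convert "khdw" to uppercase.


Input string: 'khdw'
Operation: convert each letter to uppercase
Mapping: 'k'->'K', 'h'->'H', 'd'->'D', 'w'->'W'
Result: KHDW


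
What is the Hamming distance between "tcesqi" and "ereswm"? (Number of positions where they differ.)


String 1: 'tcesqi'
String 2: 'ereswm'
Compare each position: pos 0: 't'!='e', pos 1: 'c'!='r', pos 2: 'e'=='e', pos 3: 's'=='s', pos 4: 'q'!='w', pos 5: 'i'!='m'
Differing positions: 4
Hamming distance: 4


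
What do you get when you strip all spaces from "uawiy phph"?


Input string: 'uawiy phph'
Operation: remove all spaces
Words: 'uawiy', 'phph'
Join without spaces: uawiyphph


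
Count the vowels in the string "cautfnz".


Input string: 'cautfnz'
Operation: count vowels (a, e, i, o, u)
Scan: s[0]='c', s[1]='a' (vowel), s[2]='u' (vowel), s[3]='t', s[4]='f', s[5]='n', s[6]='z'
Vowels found: 2
Result: 2


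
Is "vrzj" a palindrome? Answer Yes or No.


Input string: 'vrzj'
Reversed: 'jzrv'
Compare pairs: s[0]='v' vs s[3]='j' (mismatch), s[1]='r' vs s[2]='z' (mismatch)
Palindrome: No


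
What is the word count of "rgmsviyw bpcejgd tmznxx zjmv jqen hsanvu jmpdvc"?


Input string: 'rgmsviyw bpcejgd tmznxx zjmv jqen hsanvu jmpdvc'
Operation: split by spaces
Words found: 'rgmsviyw', 'bpcejgd', 'tmznxx', 'zjmv', 'jqen', 'hsanvu', 'jmpdvc'
Word count: 7


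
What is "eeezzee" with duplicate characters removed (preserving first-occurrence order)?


Input: 'eeezzee'
Operation: keep first occurrence of each character
Scan: s[0]='e' new -> keep; s[1]='e' seen -> skip; s[2]='e' seen -> skip; s[3]='z' new -> keep; s[4]='z' seen -> skip; s[5]='e' seen -> skip; s[6]='e' seen -> skip
Result: ez


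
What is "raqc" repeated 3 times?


Input string: 'raqc'
Operation: repeat 3 times
Concatenation: 'raqc' + 'raqc' + 'raqc'
Result: raqcraqcraqc


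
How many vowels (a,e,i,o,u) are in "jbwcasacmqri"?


Input string: 'jbwcasacmqri'
Operation: count vowels (a, e, i, o, u)
Scan: s[0]='j', s[1]='b', s[2]='w', s[3]='c', s[4]='a' (vowel), s[5]='s', s[6]='a' (vowel), s[7]='c', s[8]='m', s[9]='q', s[10]='r', s[11]='i' (vowel)
Vowels found: 3
Result: 3


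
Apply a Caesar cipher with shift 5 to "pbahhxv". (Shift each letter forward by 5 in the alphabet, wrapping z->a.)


Input: 'pbahhxv', shift = 5
Operation: for each letter, (position + 5) mod 26
Mapping: 'p'(15+5=20)->'u', 'b'(1+5=6)->'g', 'a'(0+5=5)->'f', 'h'(7+5=12)->'m', 'h'(7+5=12)->'m', 'x'(23+5=28, 28 mod 26=2)->'c', 'v'(21+5=26, 26 mod 26=0)->'a'
Result: ugfmmca


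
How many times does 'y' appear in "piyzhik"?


Input string: 'piyzhik'
Target character: 'y'
Scan each position: s[2]='y'
Matches found at indices: 2
Total: 1


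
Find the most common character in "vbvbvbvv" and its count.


Input: 'vbvbvbvv'
Operation: tally each character
Counts: 'b':3, 'v':5
Maximum: 'v' appears 5 times


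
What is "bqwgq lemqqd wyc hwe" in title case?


Input string: 'bqwgq lemqqd wyc hwe'
Operation: capitalize first letter of each word
Word transformations: 'bqwgq'->'Bqwgq', 'lemqqd'->'Lemqqd', 'wyc'->'Wyc', 'hwe'->'Hwe'
Result: Bqwgq Lemqqd Wyc Hwe


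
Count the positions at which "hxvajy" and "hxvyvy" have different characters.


String 1: 'hxvajy'
String 2: 'hxvyvy'
Compare each position: pos 0: 'h'=='h', pos 1: 'x'=='x', pos 2: 'v'=='v', pos 3: 'a'!='y', pos 4: 'j'!='v', pos 5: 'y'=='y'
Differing positions: 2
Hamming distance: 2


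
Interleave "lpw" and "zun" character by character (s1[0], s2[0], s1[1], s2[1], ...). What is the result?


String 1: 'lpw'
String 2: 'zun'
Operation: alternate characters
Pairs: 'l'+'z', 'p'+'u', 'w'+'n'
Result: lzpuwn


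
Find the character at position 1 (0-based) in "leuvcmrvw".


Input string: 'leuvcmrvw'
Operation: get character at index 1
Index mapping: s[0]='l', s[1]='e'
Result: 'e'


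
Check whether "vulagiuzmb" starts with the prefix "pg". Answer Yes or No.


Input string: 'vulagiuzmb'
Prefix to check: 'pg'
First 2 characters of input: 'vu'
Match: False
Result: No


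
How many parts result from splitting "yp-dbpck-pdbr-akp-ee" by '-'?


Input string: 'yp-dbpck-pdbr-akp-ee'
Delimiter: '-'
Split result: 'yp', 'dbpck', 'pdbr', 'akp', 'ee'
Number of parts: 5


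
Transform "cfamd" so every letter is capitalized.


Input string: 'cfamd'
Operation: convert each letter to uppercase
Mapping: 'c'->'C', 'f'->'F', 'a'->'A', 'm'->'M', 'd'->'D'
Result: CFAMD


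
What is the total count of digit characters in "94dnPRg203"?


Input string: '94dnPRg203'
Operation: count digit characters (0-9)
Scan: '9'(digit), '4'(digit), 'd', 'n', 'P', 'R', 'g', '2'(digit), '0'(digit), '3'(digit)
Digits found: 5
Result: 5


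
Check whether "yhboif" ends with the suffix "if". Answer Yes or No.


Input string: 'yhboif'
Suffix to check: 'if'
Last 2 characters of input: 'if'
Match: True
Result: Yes


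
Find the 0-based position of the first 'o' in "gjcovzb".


Input string: 'gjcovzb'
Target: 'o'
Scanning left to right: s[0]='g', s[1]='j', s[2]='c', s[3]='o'
First match at index: 3


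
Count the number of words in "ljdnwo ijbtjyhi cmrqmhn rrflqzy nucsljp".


Input string: 'ljdnwo ijbtjyhi cmrqmhn rrflqzy nucsljp'
Operation: split by spaces
Words found: 'ljdnwo', 'ijbtjyhi', 'cmrqmhn', 'rrflqzy', 'nucsljp'
Word count: 5


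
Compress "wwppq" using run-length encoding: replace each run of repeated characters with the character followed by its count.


Input: 'wwppq'
Operation: identify consecutive runs
Runs: 'ww' -> w2, 'pp' -> p2, 'q' -> q1
Encoded: w2p2q1


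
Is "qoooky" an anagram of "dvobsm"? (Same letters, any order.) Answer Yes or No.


String 1: 'dvobsm' -> sorted: 'bdmosv'
String 2: 'qoooky' -> sorted: 'koooqy'
Compare sorted forms: 'bdmosv' != 'koooqy'
Anagram: No


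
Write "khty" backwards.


Input string: 'khty'
Operation: reverse character order
Original order: 'k' -> 'h' -> 't' -> 'y'
Reversed order: 'y' -> 't' -> 'h' -> 'k'
Result: ythk


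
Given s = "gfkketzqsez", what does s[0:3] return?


Input string: 'gfkketzqsez'
Operation: slice [0:3]
Extract characters: s[0]='g', s[1]='f', s[2]='k'
Result: gfk


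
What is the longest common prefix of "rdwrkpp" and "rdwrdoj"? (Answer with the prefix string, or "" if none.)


String 1: 'rdwrkpp'
String 2: 'rdwrdoj'
Compare position by position:
pos 0: 'r' vs 'r' match
pos 1: 'd' vs 'd' match
pos 2: 'w' vs 'w' match
pos 3: 'r' vs 'r' match
pos 4: 'k' vs 'd' differ -> stop
Longest common prefix: "rdwr" (length 4)


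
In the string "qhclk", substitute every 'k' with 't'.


Input string: 'qhclk'
Operation: replace 'k' with 't'
Positions of 'k': 4
After replacement: qhclt


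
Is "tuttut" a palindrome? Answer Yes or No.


Input string: 'tuttut'
Reversed: 'tuttut'
Compare pairs: s[0]='t' vs s[5]='t' (match), s[1]='u' vs s[4]='u' (match), s[2]='t' vs s[3]='t' (match)
Palindrome: Yes


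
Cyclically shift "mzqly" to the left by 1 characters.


Input: 'mzqly', shift = 1
Operation: split at index 1 and swap parts
Front part s[0:1] = 'm'
Back part s[1:] = 'zqly'
Rotated = back + front = 'zqly' + 'm'
Result: zqlym


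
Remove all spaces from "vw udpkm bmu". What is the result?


Input string: 'vw udpkm bmu'
Operation: remove all spaces
Words: 'vw', 'udpkm', 'bmu'
Join without spaces: vwudpkmbmu


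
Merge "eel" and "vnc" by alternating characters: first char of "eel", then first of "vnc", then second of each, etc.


String 1: 'eel'
String 2: 'vnc'
Operation: alternate characters
Pairs: 'e'+'v', 'e'+'n', 'l'+'c'
Result: evenlc


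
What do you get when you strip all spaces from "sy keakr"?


Input string: 'sy keakr'
Operation: remove all spaces
Words: 'sy', 'keakr'
Join without spaces: sykeakr


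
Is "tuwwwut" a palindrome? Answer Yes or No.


Input string: 'tuwwwut'
Reversed: 'tuwwwut'
Compare pairs: s[0]='t' vs s[6]='t' (match), s[1]='u' vs s[5]='u' (match), s[2]='w' vs s[4]='w' (match)
Palindrome: Yes


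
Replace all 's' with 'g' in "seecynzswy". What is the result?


Input string: 'seecynzswy'
Operation: replace 's' with 'g'
Positions of 's': 0, 7
After replacement: geecynzgwy


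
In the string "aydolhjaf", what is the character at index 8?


Input string: 'aydolhjaf'
Operation: get character at index 8
Index mapping: s[0]='a', s[1]='y', s[2]='d', s[3]='o', s[4]='l', s[5]='h', s[6]='j', s[7]='a', s[8]='f'
Result: 'f'


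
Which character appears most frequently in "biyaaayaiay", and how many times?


Input: 'biyaaayaiay'
Operation: tally each character
Counts: 'a':5, 'b':1, 'i':2, 'y':3
Maximum: 'a' appears 5 times


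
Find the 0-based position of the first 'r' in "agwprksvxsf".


Input string: 'agwprksvxsf'
Target: 'r'
Scanning left to right: s[0]='a', s[1]='g', s[2]='w', s[3]='p', s[4]='r'
First match at index: 4


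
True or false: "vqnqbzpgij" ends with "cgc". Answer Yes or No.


Input string: 'vqnqbzpgij'
Suffix to check: 'cgc'
Last 3 characters of input: 'gij'
Match: False
Result: No


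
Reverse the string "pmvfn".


Input string: 'pmvfn'
Operation: reverse character order
Original order: 'p' -> 'm' -> 'v' -> 'f' -> 'n'
Reversed order: 'n' -> 'f' -> 'v' -> 'm' -> 'p'
Result: nfvmp


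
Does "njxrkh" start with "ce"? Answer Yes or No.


Input string: 'njxrkh'
Prefix to check: 'ce'
First 2 characters of input: 'nj'
Match: False
Result: No


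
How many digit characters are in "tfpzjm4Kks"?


Input string: 'tfpzjm4Kks'
Operation: count digit characters (0-9)
Scan: 't', 'f', 'p', 'z', 'j', 'm', '4'(digit), 'K', 'k', 's'
Digits found: 1
Result: 1


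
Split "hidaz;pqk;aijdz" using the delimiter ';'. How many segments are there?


Input string: 'hidaz;pqk;aijdz'
Delimiter: ';'
Split result: 'hidaz', 'pqk', 'aijdz'
Number of parts: 3


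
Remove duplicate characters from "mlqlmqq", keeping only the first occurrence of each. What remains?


Input: 'mlqlmqq'
Operation: keep first occurrence of each character
Scan: s[0]='m' new -> keep; s[1]='l' new -> keep; s[2]='q' new -> keep; s[3]='l' seen -> skip; s[4]='m' seen -> skip; s[5]='q' seen -> skip; s[6]='q' seen -> skip
Result: mlq


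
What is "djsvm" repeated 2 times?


Input string: 'djsvm'
Operation: repeat 2 times
Concatenation: 'djsvm' + 'djsvm'
Result: djsvmdjsvm


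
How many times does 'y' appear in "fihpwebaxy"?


Input string: 'fihpwebaxy'
Target character: 'y'
Scan each position: s[9]='y'
Matches found at indices: 9
Total: 1


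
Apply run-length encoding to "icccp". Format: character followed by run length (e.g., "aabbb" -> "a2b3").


Input: 'icccp'
Operation: identify consecutive runs
Runs: 'i' -> i1, 'ccc' -> c3, 'p' -> p1
Encoded: i1c3p1


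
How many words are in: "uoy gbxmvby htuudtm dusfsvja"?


Input string: 'uoy gbxmvby htuudtm dusfsvja'
Operation: split by spaces
Words found: 'uoy', 'gbxmvby', 'htuudtm', 'dusfsvja'
Word count: 4


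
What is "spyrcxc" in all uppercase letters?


Input string: 'spyrcxc'
Operation: convert each letter to uppercase
Mapping: 's'->'S', 'p'->'P', 'y'->'Y', 'r'->'R', 'c'->'C', 'x'->'X', 'c'->'C'
Result: SPYRCXC


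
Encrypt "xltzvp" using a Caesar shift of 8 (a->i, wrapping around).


Input: 'xltzvp', shift = 8
Operation: for each letter, (position + 8) mod 26
Mapping: 'x'(23+8=31, 31 mod 26=5)->'f', 'l'(11+8=19)->'t', 't'(19+8=27, 27 mod 26=1)->'b', 'z'(25+8=33, 33 mod 26=7)->'h', 'v'(21+8=29, 29 mod 26=3)->'d', 'p'(15+8=23)->'x'
Result: ftbhdx


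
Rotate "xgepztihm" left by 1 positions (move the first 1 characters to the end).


Input: 'xgepztihm', shift = 1
Operation: split at index 1 and swap parts
Front part s[0:1] = 'x'
Back part s[1:] = 'gepztihm'
Rotated = back + front = 'gepztihm' + 'x'
Result: gepztihmx


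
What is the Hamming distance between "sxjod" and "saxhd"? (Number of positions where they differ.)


String 1: 'sxjod'
String 2: 'saxhd'
Compare each position: pos 0: 's'=='s', pos 1: 'x'!='a', pos 2: 'j'!='x', pos 3: 'o'!='h', pos 4: 'd'=='d'
Differing positions: 3
Hamming distance: 3


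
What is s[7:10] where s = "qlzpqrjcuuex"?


Input string: 'qlzpqrjcuuex'
Operation: slice [7:10]
Extract characters: s[7]='c', s[8]='u', s[9]='u'
Result: cuu


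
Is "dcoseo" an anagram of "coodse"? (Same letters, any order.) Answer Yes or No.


String 1: 'coodse' -> sorted: 'cdeoos'
String 2: 'dcoseo' -> sorted: 'cdeoos'
Compare sorted forms: 'cdeoos' == 'cdeoos'
Anagram: Yes


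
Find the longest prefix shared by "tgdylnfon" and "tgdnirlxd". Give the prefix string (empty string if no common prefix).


String 1: 'tgdylnfon'
String 2: 'tgdnirlxd'
Compare position by position:
pos 0: 't' vs 't' match
pos 1: 'g' vs 'g' match
pos 2: 'd' vs 'd' match
pos 3: 'y' vs 'n' differ -> stop
Longest common prefix: "tgd" (length 3)


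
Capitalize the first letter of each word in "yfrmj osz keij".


Input string: 'yfrmj osz keij'
Operation: capitalize first letter of each word
Word transformations: 'yfrmj'->'Yfrmj', 'osz'->'Osz', 'keij'->'Keij'
Result: Yfrmj Osz Keij


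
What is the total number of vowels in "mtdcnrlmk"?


Input string: 'mtdcnrlmk'
Operation: count vowels (a, e, i, o, u)
Scan: s[0]='m', s[1]='t', s[2]='d', s[3]='c', s[4]='n', s[5]='r', s[6]='l', s[7]='m', s[8]='k'
Vowels found: 0
Result: 0


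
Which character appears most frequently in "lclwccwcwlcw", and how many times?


Input: 'lclwccwcwlcw'
Operation: tally each character
Counts: 'c':5, 'l':3, 'w':4
Maximum: 'c' appears 5 times


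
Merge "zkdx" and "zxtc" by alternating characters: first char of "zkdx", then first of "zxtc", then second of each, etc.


String 1: 'zkdx'
String 2: 'zxtc'
Operation: alternate characters
Pairs: 'z'+'z', 'k'+'x', 'd'+'t', 'x'+'c'
Result: zzkxdtxc


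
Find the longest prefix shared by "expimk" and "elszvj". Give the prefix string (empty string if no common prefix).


String 1: 'expimk'
String 2: 'elszvj'
Compare position by position:
pos 0: 'e' vs 'e' match
pos 1: 'x' vs 'l' differ -> stop
Longest common prefix: "e" (length 1)


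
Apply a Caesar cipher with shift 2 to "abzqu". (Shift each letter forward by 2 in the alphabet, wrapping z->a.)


Input: 'abzqu', shift = 2
Operation: for each letter, (position + 2) mod 26
Mapping: 'a'(0+2=2)->'c', 'b'(1+2=3)->'d', 'z'(25+2=27, 27 mod 26=1)->'b', 'q'(16+2=18)->'s', 'u'(20+2=22)->'w'
Result: cdbsw


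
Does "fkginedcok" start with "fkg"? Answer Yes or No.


Input string: 'fkginedcok'
Prefix to check: 'fkg'
First 3 characters of input: 'fkg'
Match: True
Result: Yes


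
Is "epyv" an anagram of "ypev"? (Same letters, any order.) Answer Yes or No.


String 1: 'ypev' -> sorted: 'epvy'
String 2: 'epyv' -> sorted: 'epvy'
Compare sorted forms: 'epvy' == 'epvy'
Anagram: Yes


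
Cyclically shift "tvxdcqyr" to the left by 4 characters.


Input: 'tvxdcqyr', shift = 4
Operation: split at index 4 and swap parts
Front part s[0:4] = 'tvxd'
Back part s[4:] = 'cqyr'
Rotated = back + front = 'cqyr' + 'tvxd'
Result: cqyrtvxd


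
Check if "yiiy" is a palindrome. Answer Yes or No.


Input string: 'yiiy'
Reversed: 'yiiy'
Compare pairs: s[0]='y' vs s[3]='y' (match), s[1]='i' vs s[2]='i' (match)
Palindrome: Yes


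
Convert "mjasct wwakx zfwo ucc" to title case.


Input string: 'mjasct wwakx zfwo ucc'
Operation: capitalize first letter of each word
Word transformations: 'mjasct'->'Mjasct', 'wwakx'->'Wwakx', 'zfwo'->'Zfwo', 'ucc'->'Ucc'
Result: Mjasct Wwakx Zfwo Ucc


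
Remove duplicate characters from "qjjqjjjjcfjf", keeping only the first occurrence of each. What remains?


Input: 'qjjqjjjjcfjf'
Operation: keep first occurrence of each character
Scan: s[0]='q' new -> keep; s[1]='j' new -> keep; s[2]='j' seen -> skip; s[3]='q' seen -> skip; s[4]='j' seen -> skip; s[5]='j' seen -> skip; s[6]='j' seen -> skip; s[7]='j' seen -> skip; s[8]='c' new -> keep; s[9]='f' new -> keep; s[10]='j' seen -> skip; s[11]='f' seen -> skip
Result: qjcf


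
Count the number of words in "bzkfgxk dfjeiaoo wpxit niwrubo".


Input string: 'bzkfgxk dfjeiaoo wpxit niwrubo'
Operation: split by spaces
Words found: 'bzkfgxk', 'dfjeiaoo', 'wpxit', 'niwrubo'
Word count: 4


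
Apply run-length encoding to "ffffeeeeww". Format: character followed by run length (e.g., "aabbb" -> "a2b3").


Input: 'ffffeeeeww'
Operation: identify consecutive runs
Runs: 'ffff' -> f4, 'eeee' -> e4, 'ww' -> w2
Encoded: f4e4w2


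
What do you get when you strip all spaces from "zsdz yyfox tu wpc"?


Input string: 'zsdz yyfox tu wpc'
Operation: remove all spaces
Words: 'zsdz', 'yyfox', 'tu', 'wpc'
Join without spaces: zsdzyyfoxtuwpc


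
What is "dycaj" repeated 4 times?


Input string: 'dycaj'
Operation: repeat 4 times
Concatenation: 'dycaj' + 'dycaj' + 'dycaj' + 'dycaj'
Result: dycajdycajdycajdycaj


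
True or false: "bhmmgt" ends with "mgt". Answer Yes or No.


Input string: 'bhmmgt'
Suffix to check: 'mgt'
Last 3 characters of input: 'mgt'
Match: True
Result: Yes


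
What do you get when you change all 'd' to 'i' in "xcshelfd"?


Input string: 'xcshelfd'
Operation: replace 'd' with 'i'
Positions of 'd': 7
After replacement: xcshelfi


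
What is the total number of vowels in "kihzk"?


Input string: 'kihzk'
Operation: count vowels (a, e, i, o, u)
Scan: s[0]='k', s[1]='i' (vowel), s[2]='h', s[3]='z', s[4]='k'
Vowels found: 1
Result: 1


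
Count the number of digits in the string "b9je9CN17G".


Input string: 'b9je9CN17G'
Operation: count digit characters (0-9)
Scan: 'b', '9'(digit), 'j', 'e', '9'(digit), 'C', 'N', '1'(digit), '7'(digit), 'G'
Digits found: 4
Result: 4


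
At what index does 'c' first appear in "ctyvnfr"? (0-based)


Input string: 'ctyvnfr'
Target: 'c'
Scanning left to right: s[0]='c'
First match at index: 0


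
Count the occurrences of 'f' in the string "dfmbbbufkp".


Input string: 'dfmbbbufkp'
Target character: 'f'
Scan each position: s[1]='f', s[7]='f'
Matches found at indices: 1, 7
Total: 2


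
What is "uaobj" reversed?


Input string: 'uaobj'
Operation: reverse character order
Original order: 'u' -> 'a' -> 'o' -> 'b' -> 'j'
Reversed order: 'j' -> 'b' -> 'o' -> 'a' -> 'u'
Result: jboau


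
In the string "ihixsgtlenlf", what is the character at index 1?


Input string: 'ihixsgtlenlf'
Operation: get character at index 1
Index mapping: s[0]='i', s[1]='h'
Result: 'h'


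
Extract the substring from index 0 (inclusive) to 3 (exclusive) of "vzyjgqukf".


Input string: 'vzyjgqukf'
Operation: slice [0:3]
Extract characters: s[0]='v', s[1]='z', s[2]='y'
Result: vzy


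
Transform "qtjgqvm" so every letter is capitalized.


Input string: 'qtjgqvm'
Operation: convert each letter to uppercase
Mapping: 'q'->'Q', 't'->'T', 'j'->'J', 'g'->'G', 'q'->'Q', 'v'->'V', 'm'->'M'
Result: QTJGQVM


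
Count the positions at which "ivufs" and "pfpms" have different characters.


String 1: 'ivufs'
String 2: 'pfpms'
Compare each position: pos 0: 'i'!='p', pos 1: 'v'!='f', pos 2: 'u'!='p', pos 3: 'f'!='m', pos 4: 's'=='s'
Differing positions: 4
Hamming distance: 4


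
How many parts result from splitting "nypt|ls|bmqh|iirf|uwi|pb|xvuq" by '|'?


Input string: 'nypt|ls|bmqh|iirf|uwi|pb|xvuq'
Delimiter: '|'
Split result: 'nypt', 'ls', 'bmqh', 'iirf', 'uwi', 'pb', 'xvuq'
Number of parts: 7


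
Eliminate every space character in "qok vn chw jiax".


Input string: 'qok vn chw jiax'
Operation: remove all spaces
Words: 'qok', 'vn', 'chw', 'jiax'
Join without spaces: qokvnchwjiax


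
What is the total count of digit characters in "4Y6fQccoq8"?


Input string: '4Y6fQccoq8'
Operation: count digit characters (0-9)
Scan: '4'(digit), 'Y', '6'(digit), 'f', 'Q', 'c', 'c', 'o', 'q', '8'(digit)
Digits found: 3
Result: 3


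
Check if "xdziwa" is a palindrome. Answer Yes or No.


Input string: 'xdziwa'
Reversed: 'awizdx'
Compare pairs: s[0]='x' vs s[5]='a' (mismatch), s[1]='d' vs s[4]='w' (mismatch), s[2]='z' vs s[3]='i' (mismatch)
Palindrome: No


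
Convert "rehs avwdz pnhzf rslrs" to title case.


Input string: 'rehs avwdz pnhzf rslrs'
Operation: capitalize first letter of each word
Word transformations: 'rehs'->'Rehs', 'avwdz'->'Avwdz', 'pnhzf'->'Pnhzf', 'rslrs'->'Rslrs'
Result: Rehs Avwdz Pnhzf Rslrs


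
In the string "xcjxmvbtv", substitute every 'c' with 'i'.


Input string: 'xcjxmvbtv'
Operation: replace 'c' with 'i'
Positions of 'c': 1
After replacement: xijxmvbtv


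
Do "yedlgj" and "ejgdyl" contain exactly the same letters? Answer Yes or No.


String 1: 'yedlgj' -> sorted: 'degjly'
String 2: 'ejgdyl' -> sorted: 'degjly'
Compare sorted forms: 'degjly' == 'degjly'
Anagram: Yes


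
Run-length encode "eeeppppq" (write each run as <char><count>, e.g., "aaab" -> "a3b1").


Input: 'eeeppppq'
Operation: identify consecutive runs
Runs: 'eee' -> e3, 'pppp' -> p4, 'q' -> q1
Encoded: e3p4q1


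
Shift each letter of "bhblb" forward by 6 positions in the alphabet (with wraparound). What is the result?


Input: 'bhblb', shift = 6
Operation: for each letter, (position + 6) mod 26
Mapping: 'b'(1+6=7)->'h', 'h'(7+6=13)->'n', 'b'(1+6=7)->'h', 'l'(11+6=17)->'r', 'b'(1+6=7)->'h'
Result: hnhrh


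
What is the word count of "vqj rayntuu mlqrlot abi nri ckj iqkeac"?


Input string: 'vqj rayntuu mlqrlot abi nri ckj iqkeac'
Operation: split by spaces
Words found: 'vqj', 'rayntuu', 'mlqrlot', 'abi', 'nri', 'ckj', 'iqkeac'
Word count: 7


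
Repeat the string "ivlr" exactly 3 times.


Input string: 'ivlr'
Operation: repeat 3 times
Concatenation: 'ivlr' + 'ivlr' + 'ivlr'
Result: ivlrivlrivlr


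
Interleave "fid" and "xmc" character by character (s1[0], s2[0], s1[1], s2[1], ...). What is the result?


String 1: 'fid'
String 2: 'xmc'
Operation: alternate characters
Pairs: 'f'+'x', 'i'+'m', 'd'+'c'
Result: fximdc


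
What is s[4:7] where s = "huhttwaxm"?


Input string: 'huhttwaxm'
Operation: slice [4:7]
Extract characters: s[4]='t', s[5]='w', s[6]='a'
Result: twa


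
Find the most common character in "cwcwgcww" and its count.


Input: 'cwcwgcww'
Operation: tally each character
Counts: 'c':3, 'g':1, 'w':4
Maximum: 'w' appears 4 times


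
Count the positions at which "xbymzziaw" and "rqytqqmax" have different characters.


String 1: 'xbymzziaw'
String 2: 'rqytqqmax'
Compare each position: pos 0: 'x'!='r', pos 1: 'b'!='q', pos 2: 'y'=='y', pos 3: 'm'!='t', pos 4: 'z'!='q', pos 5: 'z'!='q', pos 6: 'i'!='m', pos 7: 'a'=='a', pos 8: 'w'!='x'
Differing positions: 7
Hamming distance: 7


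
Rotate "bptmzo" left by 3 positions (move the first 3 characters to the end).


Input: 'bptmzo', shift = 3
Operation: split at index 3 and swap parts
Front part s[0:3] = 'bpt'
Back part s[3:] = 'mzo'
Rotated = back + front = 'mzo' + 'bpt'
Result: mzobpt


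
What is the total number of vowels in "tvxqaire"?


Input string: 'tvxqaire'
Operation: count vowels (a, e, i, o, u)
Scan: s[0]='t', s[1]='v', s[2]='x', s[3]='q', s[4]='a' (vowel), s[5]='i' (vowel), s[6]='r', s[7]='e' (vowel)
Vowels found: 3
Result: 3


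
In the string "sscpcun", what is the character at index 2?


Input string: 'sscpcun'
Operation: get character at index 2
Index mapping: s[0]='s', s[1]='s', s[2]='c'
Result: 'c'


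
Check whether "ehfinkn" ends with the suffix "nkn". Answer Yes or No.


Input string: 'ehfinkn'
Suffix to check: 'nkn'
Last 3 characters of input: 'nkn'
Match: True
Result: Yes


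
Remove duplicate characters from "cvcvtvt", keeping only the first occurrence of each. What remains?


Input: 'cvcvtvt'
Operation: keep first occurrence of each character
Scan: s[0]='c' new -> keep; s[1]='v' new -> keep; s[2]='c' seen -> skip; s[3]='v' seen -> skip; s[4]='t' new -> keep; s[5]='v' seen -> skip; s[6]='t' seen -> skip
Result: cvt


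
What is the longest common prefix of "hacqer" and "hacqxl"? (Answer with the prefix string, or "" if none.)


String 1: 'hacqer'
String 2: 'hacqxl'
Compare position by position:
pos 0: 'h' vs 'h' match
pos 1: 'a' vs 'a' match
pos 2: 'c' vs 'c' match
pos 3: 'q' vs 'q' match
pos 4: 'e' vs 'x' differ -> stop
Longest common prefix: "hacq" (length 4)


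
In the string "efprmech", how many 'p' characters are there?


Input string: 'efprmech'
Target character: 'p'
Scan each position: s[2]='p'
Matches found at indices: 2
Total: 1


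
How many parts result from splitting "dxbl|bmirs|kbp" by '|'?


Input string: 'dxbl|bmirs|kbp'
Delimiter: '|'
Split result: 'dxbl', 'bmirs', 'kbp'
Number of parts: 3


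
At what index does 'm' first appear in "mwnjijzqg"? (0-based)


Input string: 'mwnjijzqg'
Target: 'm'
Scanning left to right: s[0]='m'
First match at index: 0


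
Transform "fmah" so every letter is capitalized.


Input string: 'fmah'
Operation: convert each letter to uppercase
Mapping: 'f'->'F', 'm'->'M', 'a'->'A', 'h'->'H'
Result: FMAH


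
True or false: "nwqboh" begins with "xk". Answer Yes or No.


Input string: 'nwqboh'
Prefix to check: 'xk'
First 2 characters of input: 'nw'
Match: False
Result: No


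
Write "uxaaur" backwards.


Input string: 'uxaaur'
Operation: reverse character order
Original order: 'u' -> 'x' -> 'a' -> 'a' -> 'u' -> 'r'
Reversed order: 'r' -> 'u' -> 'a' -> 'a' -> 'x' -> 'u'
Result: ruaaxu


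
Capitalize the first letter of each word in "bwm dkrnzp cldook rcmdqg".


Input string: 'bwm dkrnzp cldook rcmdqg'
Operation: capitalize first letter of each word
Word transformations: 'bwm'->'Bwm', 'dkrnzp'->'Dkrnzp', 'cldook'->'Cldook', 'rcmdqg'->'Rcmdqg'
Result: Bwm Dkrnzp Cldook Rcmdqg


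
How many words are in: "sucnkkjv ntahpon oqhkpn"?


Input string: 'sucnkkjv ntahpon oqhkpn'
Operation: split by spaces
Words found: 'sucnkkjv', 'ntahpon', 'oqhkpn'
Word count: 3


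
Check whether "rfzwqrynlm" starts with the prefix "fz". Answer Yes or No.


Input string: 'rfzwqrynlm'
Prefix to check: 'fz'
First 2 characters of input: 'rf'
Match: False
Result: No


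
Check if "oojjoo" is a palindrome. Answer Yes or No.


Input string: 'oojjoo'
Reversed: 'oojjoo'
Compare pairs: s[0]='o' vs s[5]='o' (match), s[1]='o' vs s[4]='o' (match), s[2]='j' vs s[3]='j' (match)
Palindrome: Yes


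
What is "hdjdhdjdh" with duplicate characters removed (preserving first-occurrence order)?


Input: 'hdjdhdjdh'
Operation: keep first occurrence of each character
Scan: s[0]='h' new -> keep; s[1]='d' new -> keep; s[2]='j' new -> keep; s[3]='d' seen -> skip; s[4]='h' seen -> skip; s[5]='d' seen -> skip; s[6]='j' seen -> skip; s[7]='d' seen -> skip; s[8]='h' seen -> skip
Result: hdj


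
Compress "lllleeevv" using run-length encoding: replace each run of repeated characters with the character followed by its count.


Input: 'lllleeevv'
Operation: identify consecutive runs
Runs: 'llll' -> l4, 'eee' -> e3, 'vv' -> v2
Encoded: l4e3v2


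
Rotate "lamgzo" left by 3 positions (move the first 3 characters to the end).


Input: 'lamgzo', shift = 3
Operation: split at index 3 and swap parts
Front part s[0:3] = 'lam'
Back part s[3:] = 'gzo'
Rotated = back + front = 'gzo' + 'lam'
Result: gzolam


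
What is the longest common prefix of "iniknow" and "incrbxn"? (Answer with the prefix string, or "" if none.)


String 1: 'iniknow'
String 2: 'incrbxn'
Compare position by position:
pos 0: 'i' vs 'i' match
pos 1: 'n' vs 'n' match
pos 2: 'i' vs 'c' differ -> stop
Longest common prefix: "in" (length 2)


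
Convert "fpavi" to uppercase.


Input string: 'fpavi'
Operation: convert each letter to uppercase
Mapping: 'f'->'F', 'p'->'P', 'a'->'A', 'v'->'V', 'i'->'I'
Result: FPAVI


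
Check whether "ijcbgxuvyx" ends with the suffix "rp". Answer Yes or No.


Input string: 'ijcbgxuvyx'
Suffix to check: 'rp'
Last 2 characters of input: 'yx'
Match: False
Result: No


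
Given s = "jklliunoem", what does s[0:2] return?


Input string: 'jklliunoem'
Operation: slice [0:2]
Extract characters: s[0]='j', s[1]='k'
Result: jk


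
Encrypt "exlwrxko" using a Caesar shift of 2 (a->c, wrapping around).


Input: 'exlwrxko', shift = 2
Operation: for each letter, (position + 2) mod 26
Mapping: 'e'(4+2=6)->'g', 'x'(23+2=25)->'z', 'l'(11+2=13)->'n', 'w'(22+2=24)->'y', 'r'(17+2=19)->'t', 'x'(23+2=25)->'z', 'k'(10+2=12)->'m', 'o'(14+2=16)->'q'
Result: gznytzmq


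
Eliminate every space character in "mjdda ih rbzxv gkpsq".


Input string: 'mjdda ih rbzxv gkpsq'
Operation: remove all spaces
Words: 'mjdda', 'ih', 'rbzxv', 'gkpsq'
Join without spaces: mjddaihrbzxvgkpsq


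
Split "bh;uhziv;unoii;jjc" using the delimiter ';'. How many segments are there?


Input string: 'bh;uhziv;unoii;jjc'
Delimiter: ';'
Split result: 'bh', 'uhziv', 'unoii', 'jjc'
Number of parts: 4


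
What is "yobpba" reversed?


Input string: 'yobpba'
Operation: reverse character order
Original order: 'y' -> 'o' -> 'b' -> 'p' -> 'b' -> 'a'
Reversed order: 'a' -> 'b' -> 'p' -> 'b' -> 'o' -> 'y'
Result: abpboy


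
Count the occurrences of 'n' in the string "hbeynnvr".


Input string: 'hbeynnvr'
Target character: 'n'
Scan each position: s[4]='n', s[5]='n'
Matches found at indices: 4, 5
Total: 2


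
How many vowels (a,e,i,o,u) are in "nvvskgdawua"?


Input string: 'nvvskgdawua'
Operation: count vowels (a, e, i, o, u)
Scan: s[0]='n', s[1]='v', s[2]='v', s[3]='s', s[4]='k', s[5]='g', s[6]='d', s[7]='a' (vowel), s[8]='w', s[9]='u' (vowel), s[10]='a' (vowel)
Vowels found: 3
Result: 3


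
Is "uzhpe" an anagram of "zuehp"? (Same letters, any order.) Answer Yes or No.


String 1: 'zuehp' -> sorted: 'ehpuz'
String 2: 'uzhpe' -> sorted: 'ehpuz'
Compare sorted forms: 'ehpuz' == 'ehpuz'
Anagram: Yes


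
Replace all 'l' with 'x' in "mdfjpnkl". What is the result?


Input string: 'mdfjpnkl'
Operation: replace 'l' with 'x'
Positions of 'l': 7
After replacement: mdfjpnkx


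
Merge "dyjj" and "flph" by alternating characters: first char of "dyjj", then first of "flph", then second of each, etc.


String 1: 'dyjj'
String 2: 'flph'
Operation: alternate characters
Pairs: 'd'+'f', 'y'+'l', 'j'+'p', 'j'+'h'
Result: dfyljpjh


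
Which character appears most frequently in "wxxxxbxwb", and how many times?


Input: 'wxxxxbxwb'
Operation: tally each character
Counts: 'b':2, 'w':2, 'x':5
Maximum: 'x' appears 5 times


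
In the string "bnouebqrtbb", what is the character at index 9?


Input string: 'bnouebqrtbb'
Operation: get character at index 9
Index mapping: s[0]='b', s[1]='n', s[2]='o', s[3]='u', s[4]='e', s[5]='b', s[6]='q', s[7]='r', s[8]='t', s[9]='b'
Result: 'b'


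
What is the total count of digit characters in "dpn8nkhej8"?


Input string: 'dpn8nkhej8'
Operation: count digit characters (0-9)
Scan: 'd', 'p', 'n', '8'(digit), 'n', 'k', 'h', 'e', 'j', '8'(digit)
Digits found: 2
Result: 2


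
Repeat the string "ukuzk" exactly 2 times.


Input string: 'ukuzk'
Operation: repeat 2 times
Concatenation: 'ukuzk' + 'ukuzk'
Result: ukuzkukuzk


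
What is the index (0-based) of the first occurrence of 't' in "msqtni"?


Input string: 'msqtni'
Target: 't'
Scanning left to right: s[0]='m', s[1]='s', s[2]='q', s[3]='t'
First match at index: 3


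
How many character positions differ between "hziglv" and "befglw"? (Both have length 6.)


String 1: 'hziglv'
String 2: 'befglw'
Compare each position: pos 0: 'h'!='b', pos 1: 'z'!='e', pos 2: 'i'!='f', pos 3: 'g'=='g', pos 4: 'l'=='l', pos 5: 'v'!='w'
Differing positions: 4
Hamming distance: 4


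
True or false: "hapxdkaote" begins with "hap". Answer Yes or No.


Input string: 'hapxdkaote'
Prefix to check: 'hap'
First 3 characters of input: 'hap'
Match: True
Result: Yes


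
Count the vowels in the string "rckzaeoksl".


Input string: 'rckzaeoksl'
Operation: count vowels (a, e, i, o, u)
Scan: s[0]='r', s[1]='c', s[2]='k', s[3]='z', s[4]='a' (vowel), s[5]='e' (vowel), s[6]='o' (vowel), s[7]='k', s[8]='s', s[9]='l'
Vowels found: 3
Result: 3


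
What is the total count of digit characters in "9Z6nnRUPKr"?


Input string: '9Z6nnRUPKr'
Operation: count digit characters (0-9)
Scan: '9'(digit), 'Z', '6'(digit), 'n', 'n', 'R', 'U', 'P', 'K', 'r'
Digits found: 2
Result: 2


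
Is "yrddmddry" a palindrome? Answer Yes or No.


Input string: 'yrddmddry'
Reversed: 'yrddmddry'
Compare pairs: s[0]='y' vs s[8]='y' (match), s[1]='r' vs s[7]='r' (match), s[2]='d' vs s[6]='d' (match), s[3]='d' vs s[5]='d' (match)
Palindrome: Yes
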